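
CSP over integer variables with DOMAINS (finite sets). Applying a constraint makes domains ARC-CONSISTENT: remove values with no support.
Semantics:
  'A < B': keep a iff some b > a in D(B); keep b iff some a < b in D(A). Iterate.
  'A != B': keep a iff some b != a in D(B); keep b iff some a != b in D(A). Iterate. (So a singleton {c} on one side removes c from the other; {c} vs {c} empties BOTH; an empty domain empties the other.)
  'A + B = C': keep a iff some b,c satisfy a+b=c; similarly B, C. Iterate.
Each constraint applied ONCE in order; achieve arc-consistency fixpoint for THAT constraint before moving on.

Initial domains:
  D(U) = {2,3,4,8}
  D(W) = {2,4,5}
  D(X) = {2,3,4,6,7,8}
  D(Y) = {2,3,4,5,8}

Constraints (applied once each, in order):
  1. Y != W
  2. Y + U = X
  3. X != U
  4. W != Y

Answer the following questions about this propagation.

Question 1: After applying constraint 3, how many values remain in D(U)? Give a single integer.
Constraint 1 (Y != W) on D(Y)={2,3,4,5,8} D(W)={2,4,5}: no change
Constraint 2 (Y + U = X) on D(Y)={2,3,4,5,8} D(U)={2,3,4,8} D(X)={2,3,4,6,7,8}: Y {2,3,4,5,8}->{2,3,4,5}; U {2,3,4,8}->{2,3,4}; X {2,3,4,6,7,8}->{4,6,7,8}
Constraint 3 (X != U) on D(X)={4,6,7,8} D(U)={2,3,4}: no change
So after constraint 3: D(U)={2,3,4}, size = 3

Answer: 3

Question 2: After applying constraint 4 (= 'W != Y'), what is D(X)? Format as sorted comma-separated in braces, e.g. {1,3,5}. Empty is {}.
Answer: {4,6,7,8}

Derivation:
Constraint 1 (Y != W) on D(Y)={2,3,4,5,8} D(W)={2,4,5}: no change
Constraint 2 (Y + U = X) on D(Y)={2,3,4,5,8} D(U)={2,3,4,8} D(X)={2,3,4,6,7,8}: Y {2,3,4,5,8}->{2,3,4,5}; U {2,3,4,8}->{2,3,4}; X {2,3,4,6,7,8}->{4,6,7,8}
Constraint 3 (X != U) on D(X)={4,6,7,8} D(U)={2,3,4}: no change
Constraint 4 (W != Y) on D(W)={2,4,5} D(Y)={2,3,4,5}: no change
So after constraint 4: D(X) = {4,6,7,8}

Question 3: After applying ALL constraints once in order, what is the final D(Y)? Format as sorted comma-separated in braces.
Answer: {2,3,4,5}

Derivation:
Constraint 1 (Y != W) on D(Y)={2,3,4,5,8} D(W)={2,4,5}: no change
Constraint 2 (Y + U = X) on D(Y)={2,3,4,5,8} D(U)={2,3,4,8} D(X)={2,3,4,6,7,8}: Y {2,3,4,5,8}->{2,3,4,5}; U {2,3,4,8}->{2,3,4}; X {2,3,4,6,7,8}->{4,6,7,8}
Constraint 3 (X != U) on D(X)={4,6,7,8} D(U)={2,3,4}: no change
Constraint 4 (W != Y) on D(W)={2,4,5} D(Y)={2,3,4,5}: no change
So after all 4 constraints: D(Y) = {2,3,4,5}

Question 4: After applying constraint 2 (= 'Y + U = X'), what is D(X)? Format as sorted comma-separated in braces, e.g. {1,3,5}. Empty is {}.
Answer: {4,6,7,8}

Derivation:
Constraint 1 (Y != W) on D(Y)={2,3,4,5,8} D(W)={2,4,5}: no change
Constraint 2 (Y + U = X) on D(Y)={2,3,4,5,8} D(U)={2,3,4,8} D(X)={2,3,4,6,7,8}: Y {2,3,4,5,8}->{2,3,4,5}; U {2,3,4,8}->{2,3,4}; X {2,3,4,6,7,8}->{4,6,7,8}
So after constraint 2: D(X) = {4,6,7,8}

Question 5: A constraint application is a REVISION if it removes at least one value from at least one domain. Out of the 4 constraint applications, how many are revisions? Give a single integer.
Answer: 1

Derivation:
Constraint 1 (Y != W) on D(Y)={2,3,4,5,8} D(W)={2,4,5}: no change => not a revision
Constraint 2 (Y + U = X) on D(Y)={2,3,4,5,8} D(U)={2,3,4,8} D(X)={2,3,4,6,7,8}: Y {2,3,4,5,8}->{2,3,4,5}; U {2,3,4,8}->{2,3,4}; X {2,3,4,6,7,8}->{4,6,7,8} => REVISION
Constraint 3 (X != U) on D(X)={4,6,7,8} D(U)={2,3,4}: no change => not a revision
Constraint 4 (W != Y) on D(W)={2,4,5} D(Y)={2,3,4,5}: no change => not a revision
Total revisions = 1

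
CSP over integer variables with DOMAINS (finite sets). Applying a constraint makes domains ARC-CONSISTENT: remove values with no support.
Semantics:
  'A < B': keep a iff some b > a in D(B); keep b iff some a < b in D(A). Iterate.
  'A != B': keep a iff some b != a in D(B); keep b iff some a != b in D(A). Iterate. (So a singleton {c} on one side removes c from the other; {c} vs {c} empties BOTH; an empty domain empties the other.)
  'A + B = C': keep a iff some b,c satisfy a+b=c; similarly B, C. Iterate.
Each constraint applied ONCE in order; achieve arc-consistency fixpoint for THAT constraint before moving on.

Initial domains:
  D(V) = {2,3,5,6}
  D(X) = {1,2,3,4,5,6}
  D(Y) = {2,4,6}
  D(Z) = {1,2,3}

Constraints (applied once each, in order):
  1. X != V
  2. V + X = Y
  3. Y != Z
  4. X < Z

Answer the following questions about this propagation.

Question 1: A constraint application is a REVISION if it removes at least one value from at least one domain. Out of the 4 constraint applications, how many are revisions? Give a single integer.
Answer: 2

Derivation:
Constraint 1 (X != V) on D(X)={1,2,3,4,5,6} D(V)={2,3,5,6}: no change => not a revision
Constraint 2 (V + X = Y) on D(V)={2,3,5,6} D(X)={1,2,3,4,5,6} D(Y)={2,4,6}: V {2,3,5,6}->{2,3,5}; X {1,2,3,4,5,6}->{1,2,3,4}; Y {2,4,6}->{4,6} => REVISION
Constraint 3 (Y != Z) on D(Y)={4,6} D(Z)={1,2,3}: no change => not a revision
Constraint 4 (X < Z) on D(X)={1,2,3,4} D(Z)={1,2,3}: X {1,2,3,4}->{1,2}; Z {1,2,3}->{2,3} => REVISION
Total revisions = 2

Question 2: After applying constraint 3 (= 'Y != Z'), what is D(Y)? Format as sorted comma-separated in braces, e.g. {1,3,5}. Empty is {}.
Constraint 1 (X != V) on D(X)={1,2,3,4,5,6} D(V)={2,3,5,6}: no change
Constraint 2 (V + X = Y) on D(V)={2,3,5,6} D(X)={1,2,3,4,5,6} D(Y)={2,4,6}: V {2,3,5,6}->{2,3,5}; X {1,2,3,4,5,6}->{1,2,3,4}; Y {2,4,6}->{4,6}
Constraint 3 (Y != Z) on D(Y)={4,6} D(Z)={1,2,3}: no change
So after constraint 3: D(Y) = {4,6}

Answer: {4,6}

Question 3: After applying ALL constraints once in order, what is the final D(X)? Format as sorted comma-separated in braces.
Constraint 1 (X != V) on D(X)={1,2,3,4,5,6} D(V)={2,3,5,6}: no change
Constraint 2 (V + X = Y) on D(V)={2,3,5,6} D(X)={1,2,3,4,5,6} D(Y)={2,4,6}: V {2,3,5,6}->{2,3,5}; X {1,2,3,4,5,6}->{1,2,3,4}; Y {2,4,6}->{4,6}
Constraint 3 (Y != Z) on D(Y)={4,6} D(Z)={1,2,3}: no change
Constraint 4 (X < Z) on D(X)={1,2,3,4} D(Z)={1,2,3}: X {1,2,3,4}->{1,2}; Z {1,2,3}->{2,3}
So after all 4 constraints: D(X) = {1,2}

Answer: {1,2}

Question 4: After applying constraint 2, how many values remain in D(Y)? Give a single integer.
Answer: 2

Derivation:
Constraint 1 (X != V) on D(X)={1,2,3,4,5,6} D(V)={2,3,5,6}: no change
Constraint 2 (V + X = Y) on D(V)={2,3,5,6} D(X)={1,2,3,4,5,6} D(Y)={2,4,6}: V {2,3,5,6}->{2,3,5}; X {1,2,3,4,5,6}->{1,2,3,4}; Y {2,4,6}->{4,6}
So after constraint 2: D(Y)={4,6}, size = 2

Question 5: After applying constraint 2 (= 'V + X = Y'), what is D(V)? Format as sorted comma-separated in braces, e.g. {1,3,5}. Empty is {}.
Constraint 1 (X != V) on D(X)={1,2,3,4,5,6} D(V)={2,3,5,6}: no change
Constraint 2 (V + X = Y) on D(V)={2,3,5,6} D(X)={1,2,3,4,5,6} D(Y)={2,4,6}: V {2,3,5,6}->{2,3,5}; X {1,2,3,4,5,6}->{1,2,3,4}; Y {2,4,6}->{4,6}
So after constraint 2: D(V) = {2,3,5}

Answer: {2,3,5}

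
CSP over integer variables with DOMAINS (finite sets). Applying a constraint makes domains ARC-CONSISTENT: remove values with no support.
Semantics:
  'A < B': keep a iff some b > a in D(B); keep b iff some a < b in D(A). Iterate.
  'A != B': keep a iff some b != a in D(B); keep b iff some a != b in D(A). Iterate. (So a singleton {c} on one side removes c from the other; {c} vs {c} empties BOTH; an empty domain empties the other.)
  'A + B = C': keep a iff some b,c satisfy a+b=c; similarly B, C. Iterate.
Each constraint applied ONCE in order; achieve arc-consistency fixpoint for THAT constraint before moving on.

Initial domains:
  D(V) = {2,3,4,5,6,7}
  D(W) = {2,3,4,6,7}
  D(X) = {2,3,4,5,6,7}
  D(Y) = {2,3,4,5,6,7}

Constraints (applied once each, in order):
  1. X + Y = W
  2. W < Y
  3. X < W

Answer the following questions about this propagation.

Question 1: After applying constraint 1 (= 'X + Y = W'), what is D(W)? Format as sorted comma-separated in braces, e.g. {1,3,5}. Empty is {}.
Constraint 1 (X + Y = W) on D(X)={2,3,4,5,6,7} D(Y)={2,3,4,5,6,7} D(W)={2,3,4,6,7}: X {2,3,4,5,6,7}->{2,3,4,5}; Y {2,3,4,5,6,7}->{2,3,4,5}; W {2,3,4,6,7}->{4,6,7}
So after constraint 1: D(W) = {4,6,7}

Answer: {4,6,7}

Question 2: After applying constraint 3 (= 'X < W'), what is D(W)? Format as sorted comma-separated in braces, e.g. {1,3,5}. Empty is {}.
Constraint 1 (X + Y = W) on D(X)={2,3,4,5,6,7} D(Y)={2,3,4,5,6,7} D(W)={2,3,4,6,7}: X {2,3,4,5,6,7}->{2,3,4,5}; Y {2,3,4,5,6,7}->{2,3,4,5}; W {2,3,4,6,7}->{4,6,7}
Constraint 2 (W < Y) on D(W)={4,6,7} D(Y)={2,3,4,5}: W {4,6,7}->{4}; Y {2,3,4,5}->{5}
Constraint 3 (X < W) on D(X)={2,3,4,5} D(W)={4}: X {2,3,4,5}->{2,3}
So after constraint 3: D(W) = {4}

Answer: {4}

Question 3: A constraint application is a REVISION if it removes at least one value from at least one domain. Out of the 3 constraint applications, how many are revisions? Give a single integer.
Answer: 3

Derivation:
Constraint 1 (X + Y = W) on D(X)={2,3,4,5,6,7} D(Y)={2,3,4,5,6,7} D(W)={2,3,4,6,7}: X {2,3,4,5,6,7}->{2,3,4,5}; Y {2,3,4,5,6,7}->{2,3,4,5}; W {2,3,4,6,7}->{4,6,7} => REVISION
Constraint 2 (W < Y) on D(W)={4,6,7} D(Y)={2,3,4,5}: W {4,6,7}->{4}; Y {2,3,4,5}->{5} => REVISION
Constraint 3 (X < W) on D(X)={2,3,4,5} D(W)={4}: X {2,3,4,5}->{2,3} => REVISION
Total revisions = 3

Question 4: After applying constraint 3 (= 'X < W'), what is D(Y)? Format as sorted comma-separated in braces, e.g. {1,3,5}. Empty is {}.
Constraint 1 (X + Y = W) on D(X)={2,3,4,5,6,7} D(Y)={2,3,4,5,6,7} D(W)={2,3,4,6,7}: X {2,3,4,5,6,7}->{2,3,4,5}; Y {2,3,4,5,6,7}->{2,3,4,5}; W {2,3,4,6,7}->{4,6,7}
Constraint 2 (W < Y) on D(W)={4,6,7} D(Y)={2,3,4,5}: W {4,6,7}->{4}; Y {2,3,4,5}->{5}
Constraint 3 (X < W) on D(X)={2,3,4,5} D(W)={4}: X {2,3,4,5}->{2,3}
So after constraint 3: D(Y) = {5}

Answer: {5}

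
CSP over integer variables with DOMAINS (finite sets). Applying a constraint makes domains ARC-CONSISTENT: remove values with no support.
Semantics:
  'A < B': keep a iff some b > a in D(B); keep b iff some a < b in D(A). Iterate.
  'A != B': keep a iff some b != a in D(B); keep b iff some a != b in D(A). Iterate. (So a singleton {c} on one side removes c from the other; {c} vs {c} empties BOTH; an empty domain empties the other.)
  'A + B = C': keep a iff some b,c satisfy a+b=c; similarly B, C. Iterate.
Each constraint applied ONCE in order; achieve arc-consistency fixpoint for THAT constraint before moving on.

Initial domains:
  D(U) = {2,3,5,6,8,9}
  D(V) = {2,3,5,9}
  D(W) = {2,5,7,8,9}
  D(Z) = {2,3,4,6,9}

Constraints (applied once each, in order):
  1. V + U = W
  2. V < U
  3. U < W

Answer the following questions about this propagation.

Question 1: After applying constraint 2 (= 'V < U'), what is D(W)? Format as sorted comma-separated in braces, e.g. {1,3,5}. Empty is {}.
Answer: {5,7,8,9}

Derivation:
Constraint 1 (V + U = W) on D(V)={2,3,5,9} D(U)={2,3,5,6,8,9} D(W)={2,5,7,8,9}: V {2,3,5,9}->{2,3,5}; U {2,3,5,6,8,9}->{2,3,5,6}; W {2,5,7,8,9}->{5,7,8,9}
Constraint 2 (V < U) on D(V)={2,3,5} D(U)={2,3,5,6}: U {2,3,5,6}->{3,5,6}
So after constraint 2: D(W) = {5,7,8,9}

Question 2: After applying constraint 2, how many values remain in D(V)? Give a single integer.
Answer: 3

Derivation:
Constraint 1 (V + U = W) on D(V)={2,3,5,9} D(U)={2,3,5,6,8,9} D(W)={2,5,7,8,9}: V {2,3,5,9}->{2,3,5}; U {2,3,5,6,8,9}->{2,3,5,6}; W {2,5,7,8,9}->{5,7,8,9}
Constraint 2 (V < U) on D(V)={2,3,5} D(U)={2,3,5,6}: U {2,3,5,6}->{3,5,6}
So after constraint 2: D(V)={2,3,5}, size = 3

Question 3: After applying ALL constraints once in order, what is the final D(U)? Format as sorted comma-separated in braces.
Answer: {3,5,6}

Derivation:
Constraint 1 (V + U = W) on D(V)={2,3,5,9} D(U)={2,3,5,6,8,9} D(W)={2,5,7,8,9}: V {2,3,5,9}->{2,3,5}; U {2,3,5,6,8,9}->{2,3,5,6}; W {2,5,7,8,9}->{5,7,8,9}
Constraint 2 (V < U) on D(V)={2,3,5} D(U)={2,3,5,6}: U {2,3,5,6}->{3,5,6}
Constraint 3 (U < W) on D(U)={3,5,6} D(W)={5,7,8,9}: no change
So after all 3 constraints: D(U) = {3,5,6}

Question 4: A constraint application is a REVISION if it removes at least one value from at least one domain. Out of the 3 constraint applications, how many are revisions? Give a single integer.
Constraint 1 (V + U = W) on D(V)={2,3,5,9} D(U)={2,3,5,6,8,9} D(W)={2,5,7,8,9}: V {2,3,5,9}->{2,3,5}; U {2,3,5,6,8,9}->{2,3,5,6}; W {2,5,7,8,9}->{5,7,8,9} => REVISION
Constraint 2 (V < U) on D(V)={2,3,5} D(U)={2,3,5,6}: U {2,3,5,6}->{3,5,6} => REVISION
Constraint 3 (U < W) on D(U)={3,5,6} D(W)={5,7,8,9}: no change => not a revision
Total revisions = 2

Answer: 2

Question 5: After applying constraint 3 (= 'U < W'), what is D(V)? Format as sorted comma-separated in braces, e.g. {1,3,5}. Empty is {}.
Answer: {2,3,5}

Derivation:
Constraint 1 (V + U = W) on D(V)={2,3,5,9} D(U)={2,3,5,6,8,9} D(W)={2,5,7,8,9}: V {2,3,5,9}->{2,3,5}; U {2,3,5,6,8,9}->{2,3,5,6}; W {2,5,7,8,9}->{5,7,8,9}
Constraint 2 (V < U) on D(V)={2,3,5} D(U)={2,3,5,6}: U {2,3,5,6}->{3,5,6}
Constraint 3 (U < W) on D(U)={3,5,6} D(W)={5,7,8,9}: no change
So after constraint 3: D(V) = {2,3,5}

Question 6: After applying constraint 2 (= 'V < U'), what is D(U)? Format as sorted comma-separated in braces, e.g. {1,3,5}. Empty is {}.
Answer: {3,5,6}

Derivation:
Constraint 1 (V + U = W) on D(V)={2,3,5,9} D(U)={2,3,5,6,8,9} D(W)={2,5,7,8,9}: V {2,3,5,9}->{2,3,5}; U {2,3,5,6,8,9}->{2,3,5,6}; W {2,5,7,8,9}->{5,7,8,9}
Constraint 2 (V < U) on D(V)={2,3,5} D(U)={2,3,5,6}: U {2,3,5,6}->{3,5,6}
So after constraint 2: D(U) = {3,5,6}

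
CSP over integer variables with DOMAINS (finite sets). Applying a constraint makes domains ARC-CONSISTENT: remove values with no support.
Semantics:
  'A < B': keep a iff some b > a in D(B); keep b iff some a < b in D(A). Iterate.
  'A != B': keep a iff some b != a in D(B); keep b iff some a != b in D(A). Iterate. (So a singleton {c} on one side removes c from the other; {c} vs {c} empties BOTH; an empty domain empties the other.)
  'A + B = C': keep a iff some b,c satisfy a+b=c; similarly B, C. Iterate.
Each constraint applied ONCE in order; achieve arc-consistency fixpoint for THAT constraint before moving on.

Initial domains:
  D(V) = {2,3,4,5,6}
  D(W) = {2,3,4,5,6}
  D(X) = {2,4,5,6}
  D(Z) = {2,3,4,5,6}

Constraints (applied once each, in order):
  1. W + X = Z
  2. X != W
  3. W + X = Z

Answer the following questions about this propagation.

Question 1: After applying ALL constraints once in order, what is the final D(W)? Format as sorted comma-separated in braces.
Answer: {2,3,4}

Derivation:
Constraint 1 (W + X = Z) on D(W)={2,3,4,5,6} D(X)={2,4,5,6} D(Z)={2,3,4,5,6}: W {2,3,4,5,6}->{2,3,4}; X {2,4,5,6}->{2,4}; Z {2,3,4,5,6}->{4,5,6}
Constraint 2 (X != W) on D(X)={2,4} D(W)={2,3,4}: no change
Constraint 3 (W + X = Z) on D(W)={2,3,4} D(X)={2,4} D(Z)={4,5,6}: no change
So after all 3 constraints: D(W) = {2,3,4}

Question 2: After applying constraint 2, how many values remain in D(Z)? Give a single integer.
Answer: 3

Derivation:
Constraint 1 (W + X = Z) on D(W)={2,3,4,5,6} D(X)={2,4,5,6} D(Z)={2,3,4,5,6}: W {2,3,4,5,6}->{2,3,4}; X {2,4,5,6}->{2,4}; Z {2,3,4,5,6}->{4,5,6}
Constraint 2 (X != W) on D(X)={2,4} D(W)={2,3,4}: no change
So after constraint 2: D(Z)={4,5,6}, size = 3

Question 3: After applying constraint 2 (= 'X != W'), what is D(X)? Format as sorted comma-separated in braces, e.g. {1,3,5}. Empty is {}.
Constraint 1 (W + X = Z) on D(W)={2,3,4,5,6} D(X)={2,4,5,6} D(Z)={2,3,4,5,6}: W {2,3,4,5,6}->{2,3,4}; X {2,4,5,6}->{2,4}; Z {2,3,4,5,6}->{4,5,6}
Constraint 2 (X != W) on D(X)={2,4} D(W)={2,3,4}: no change
So after constraint 2: D(X) = {2,4}

Answer: {2,4}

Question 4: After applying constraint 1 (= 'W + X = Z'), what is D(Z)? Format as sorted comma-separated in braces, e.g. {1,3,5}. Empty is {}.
Answer: {4,5,6}

Derivation:
Constraint 1 (W + X = Z) on D(W)={2,3,4,5,6} D(X)={2,4,5,6} D(Z)={2,3,4,5,6}: W {2,3,4,5,6}->{2,3,4}; X {2,4,5,6}->{2,4}; Z {2,3,4,5,6}->{4,5,6}
So after constraint 1: D(Z) = {4,5,6}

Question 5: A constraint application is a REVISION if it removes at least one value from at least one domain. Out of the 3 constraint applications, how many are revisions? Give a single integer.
Constraint 1 (W + X = Z) on D(W)={2,3,4,5,6} D(X)={2,4,5,6} D(Z)={2,3,4,5,6}: W {2,3,4,5,6}->{2,3,4}; X {2,4,5,6}->{2,4}; Z {2,3,4,5,6}->{4,5,6} => REVISION
Constraint 2 (X != W) on D(X)={2,4} D(W)={2,3,4}: no change => not a revision
Constraint 3 (W + X = Z) on D(W)={2,3,4} D(X)={2,4} D(Z)={4,5,6}: no change => not a revision
Total revisions = 1

Answer: 1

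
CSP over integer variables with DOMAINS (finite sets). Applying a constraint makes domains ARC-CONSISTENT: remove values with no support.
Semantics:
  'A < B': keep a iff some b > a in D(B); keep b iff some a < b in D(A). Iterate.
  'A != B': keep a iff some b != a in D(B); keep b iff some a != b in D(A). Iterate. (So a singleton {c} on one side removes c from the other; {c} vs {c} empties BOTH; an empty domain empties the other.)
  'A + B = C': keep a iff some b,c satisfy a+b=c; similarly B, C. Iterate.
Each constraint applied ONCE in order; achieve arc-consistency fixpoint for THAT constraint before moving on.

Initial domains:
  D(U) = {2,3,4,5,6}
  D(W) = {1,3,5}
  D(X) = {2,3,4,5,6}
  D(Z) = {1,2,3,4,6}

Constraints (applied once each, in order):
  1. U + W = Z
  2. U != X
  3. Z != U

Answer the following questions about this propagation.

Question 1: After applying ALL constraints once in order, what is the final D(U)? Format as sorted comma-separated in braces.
Answer: {2,3,5}

Derivation:
Constraint 1 (U + W = Z) on D(U)={2,3,4,5,6} D(W)={1,3,5} D(Z)={1,2,3,4,6}: U {2,3,4,5,6}->{2,3,5}; W {1,3,5}->{1,3}; Z {1,2,3,4,6}->{3,4,6}
Constraint 2 (U != X) on D(U)={2,3,5} D(X)={2,3,4,5,6}: no change
Constraint 3 (Z != U) on D(Z)={3,4,6} D(U)={2,3,5}: no change
So after all 3 constraints: D(U) = {2,3,5}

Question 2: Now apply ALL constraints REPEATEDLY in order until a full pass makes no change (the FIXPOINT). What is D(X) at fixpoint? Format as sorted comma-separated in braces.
pass 0 (initial): D(X)={2,3,4,5,6}
pass 1: U {2,3,4,5,6}->{2,3,5}; W {1,3,5}->{1,3}; Z {1,2,3,4,6}->{3,4,6}
pass 2: no change
Fixpoint after 2 passes: D(X) = {2,3,4,5,6}

Answer: {2,3,4,5,6}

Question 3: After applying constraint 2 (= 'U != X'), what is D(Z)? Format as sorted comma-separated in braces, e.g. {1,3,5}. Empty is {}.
Constraint 1 (U + W = Z) on D(U)={2,3,4,5,6} D(W)={1,3,5} D(Z)={1,2,3,4,6}: U {2,3,4,5,6}->{2,3,5}; W {1,3,5}->{1,3}; Z {1,2,3,4,6}->{3,4,6}
Constraint 2 (U != X) on D(U)={2,3,5} D(X)={2,3,4,5,6}: no change
So after constraint 2: D(Z) = {3,4,6}

Answer: {3,4,6}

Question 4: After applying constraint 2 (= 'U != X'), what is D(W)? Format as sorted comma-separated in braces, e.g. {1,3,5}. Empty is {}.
Constraint 1 (U + W = Z) on D(U)={2,3,4,5,6} D(W)={1,3,5} D(Z)={1,2,3,4,6}: U {2,3,4,5,6}->{2,3,5}; W {1,3,5}->{1,3}; Z {1,2,3,4,6}->{3,4,6}
Constraint 2 (U != X) on D(U)={2,3,5} D(X)={2,3,4,5,6}: no change
So after constraint 2: D(W) = {1,3}

Answer: {1,3}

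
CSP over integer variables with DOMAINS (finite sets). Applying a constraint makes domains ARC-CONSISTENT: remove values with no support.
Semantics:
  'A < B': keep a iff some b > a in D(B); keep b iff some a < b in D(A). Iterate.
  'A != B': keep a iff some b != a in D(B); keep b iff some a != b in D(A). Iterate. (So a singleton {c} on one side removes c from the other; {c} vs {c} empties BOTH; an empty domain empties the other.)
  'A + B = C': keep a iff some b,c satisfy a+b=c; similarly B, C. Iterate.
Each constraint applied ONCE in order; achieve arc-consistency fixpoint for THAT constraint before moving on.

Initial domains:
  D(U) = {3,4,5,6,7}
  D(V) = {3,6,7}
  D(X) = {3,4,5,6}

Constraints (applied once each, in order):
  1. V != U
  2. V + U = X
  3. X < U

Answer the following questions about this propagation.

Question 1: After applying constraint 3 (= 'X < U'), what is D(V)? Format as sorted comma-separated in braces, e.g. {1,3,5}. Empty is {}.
Constraint 1 (V != U) on D(V)={3,6,7} D(U)={3,4,5,6,7}: no change
Constraint 2 (V + U = X) on D(V)={3,6,7} D(U)={3,4,5,6,7} D(X)={3,4,5,6}: V {3,6,7}->{3}; U {3,4,5,6,7}->{3}; X {3,4,5,6}->{6}
Constraint 3 (X < U) on D(X)={6} D(U)={3}: X {6}->{}; U {3}->{}
So after constraint 3: D(V) = {3}

Answer: {3}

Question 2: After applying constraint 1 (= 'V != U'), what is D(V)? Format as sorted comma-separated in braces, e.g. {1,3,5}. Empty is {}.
Answer: {3,6,7}

Derivation:
Constraint 1 (V != U) on D(V)={3,6,7} D(U)={3,4,5,6,7}: no change
So after constraint 1: D(V) = {3,6,7}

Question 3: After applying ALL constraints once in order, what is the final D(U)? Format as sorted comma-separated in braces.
Answer: {}

Derivation:
Constraint 1 (V != U) on D(V)={3,6,7} D(U)={3,4,5,6,7}: no change
Constraint 2 (V + U = X) on D(V)={3,6,7} D(U)={3,4,5,6,7} D(X)={3,4,5,6}: V {3,6,7}->{3}; U {3,4,5,6,7}->{3}; X {3,4,5,6}->{6}
Constraint 3 (X < U) on D(X)={6} D(U)={3}: X {6}->{}; U {3}->{}
So after all 3 constraints: D(U) = {}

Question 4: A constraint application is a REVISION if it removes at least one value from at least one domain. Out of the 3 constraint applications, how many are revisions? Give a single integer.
Answer: 2

Derivation:
Constraint 1 (V != U) on D(V)={3,6,7} D(U)={3,4,5,6,7}: no change => not a revision
Constraint 2 (V + U = X) on D(V)={3,6,7} D(U)={3,4,5,6,7} D(X)={3,4,5,6}: V {3,6,7}->{3}; U {3,4,5,6,7}->{3}; X {3,4,5,6}->{6} => REVISION
Constraint 3 (X < U) on D(X)={6} D(U)={3}: X {6}->{}; U {3}->{} => REVISION
Total revisions = 2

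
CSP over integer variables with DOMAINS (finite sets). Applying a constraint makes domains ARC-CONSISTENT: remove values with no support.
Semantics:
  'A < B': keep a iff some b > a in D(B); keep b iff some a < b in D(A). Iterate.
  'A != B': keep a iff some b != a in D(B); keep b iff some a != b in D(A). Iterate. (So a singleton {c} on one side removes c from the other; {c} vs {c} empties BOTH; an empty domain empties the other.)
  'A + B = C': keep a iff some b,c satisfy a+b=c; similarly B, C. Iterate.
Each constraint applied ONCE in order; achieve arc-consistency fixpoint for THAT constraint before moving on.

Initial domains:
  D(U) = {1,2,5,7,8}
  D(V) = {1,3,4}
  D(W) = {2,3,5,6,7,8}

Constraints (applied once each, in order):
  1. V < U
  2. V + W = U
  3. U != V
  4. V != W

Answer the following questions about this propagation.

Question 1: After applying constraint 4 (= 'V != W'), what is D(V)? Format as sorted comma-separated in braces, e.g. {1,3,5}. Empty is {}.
Answer: {1,3,4}

Derivation:
Constraint 1 (V < U) on D(V)={1,3,4} D(U)={1,2,5,7,8}: U {1,2,5,7,8}->{2,5,7,8}
Constraint 2 (V + W = U) on D(V)={1,3,4} D(W)={2,3,5,6,7,8} D(U)={2,5,7,8}: W {2,3,5,6,7,8}->{2,3,5,6,7}; U {2,5,7,8}->{5,7,8}
Constraint 3 (U != V) on D(U)={5,7,8} D(V)={1,3,4}: no change
Constraint 4 (V != W) on D(V)={1,3,4} D(W)={2,3,5,6,7}: no change
So after constraint 4: D(V) = {1,3,4}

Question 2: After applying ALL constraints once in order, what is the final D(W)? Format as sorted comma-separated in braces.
Constraint 1 (V < U) on D(V)={1,3,4} D(U)={1,2,5,7,8}: U {1,2,5,7,8}->{2,5,7,8}
Constraint 2 (V + W = U) on D(V)={1,3,4} D(W)={2,3,5,6,7,8} D(U)={2,5,7,8}: W {2,3,5,6,7,8}->{2,3,5,6,7}; U {2,5,7,8}->{5,7,8}
Constraint 3 (U != V) on D(U)={5,7,8} D(V)={1,3,4}: no change
Constraint 4 (V != W) on D(V)={1,3,4} D(W)={2,3,5,6,7}: no change
So after all 4 constraints: D(W) = {2,3,5,6,7}

Answer: {2,3,5,6,7}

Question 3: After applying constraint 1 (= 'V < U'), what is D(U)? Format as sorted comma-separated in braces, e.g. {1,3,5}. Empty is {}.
Answer: {2,5,7,8}

Derivation:
Constraint 1 (V < U) on D(V)={1,3,4} D(U)={1,2,5,7,8}: U {1,2,5,7,8}->{2,5,7,8}
So after constraint 1: D(U) = {2,5,7,8}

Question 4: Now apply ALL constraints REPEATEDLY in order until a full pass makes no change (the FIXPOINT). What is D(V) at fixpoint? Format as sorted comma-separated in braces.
pass 0 (initial): D(V)={1,3,4}
pass 1: U {1,2,5,7,8}->{5,7,8}; W {2,3,5,6,7,8}->{2,3,5,6,7}
pass 2: no change
Fixpoint after 2 passes: D(V) = {1,3,4}

Answer: {1,3,4}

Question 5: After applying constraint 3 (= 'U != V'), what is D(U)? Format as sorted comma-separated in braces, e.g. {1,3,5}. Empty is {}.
Answer: {5,7,8}

Derivation:
Constraint 1 (V < U) on D(V)={1,3,4} D(U)={1,2,5,7,8}: U {1,2,5,7,8}->{2,5,7,8}
Constraint 2 (V + W = U) on D(V)={1,3,4} D(W)={2,3,5,6,7,8} D(U)={2,5,7,8}: W {2,3,5,6,7,8}->{2,3,5,6,7}; U {2,5,7,8}->{5,7,8}
Constraint 3 (U != V) on D(U)={5,7,8} D(V)={1,3,4}: no change
So after constraint 3: D(U) = {5,7,8}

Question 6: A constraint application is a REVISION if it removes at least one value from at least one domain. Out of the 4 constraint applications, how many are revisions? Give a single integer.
Constraint 1 (V < U) on D(V)={1,3,4} D(U)={1,2,5,7,8}: U {1,2,5,7,8}->{2,5,7,8} => REVISION
Constraint 2 (V + W = U) on D(V)={1,3,4} D(W)={2,3,5,6,7,8} D(U)={2,5,7,8}: W {2,3,5,6,7,8}->{2,3,5,6,7}; U {2,5,7,8}->{5,7,8} => REVISION
Constraint 3 (U != V) on D(U)={5,7,8} D(V)={1,3,4}: no change => not a revision
Constraint 4 (V != W) on D(V)={1,3,4} D(W)={2,3,5,6,7}: no change => not a revision
Total revisions = 2

Answer: 2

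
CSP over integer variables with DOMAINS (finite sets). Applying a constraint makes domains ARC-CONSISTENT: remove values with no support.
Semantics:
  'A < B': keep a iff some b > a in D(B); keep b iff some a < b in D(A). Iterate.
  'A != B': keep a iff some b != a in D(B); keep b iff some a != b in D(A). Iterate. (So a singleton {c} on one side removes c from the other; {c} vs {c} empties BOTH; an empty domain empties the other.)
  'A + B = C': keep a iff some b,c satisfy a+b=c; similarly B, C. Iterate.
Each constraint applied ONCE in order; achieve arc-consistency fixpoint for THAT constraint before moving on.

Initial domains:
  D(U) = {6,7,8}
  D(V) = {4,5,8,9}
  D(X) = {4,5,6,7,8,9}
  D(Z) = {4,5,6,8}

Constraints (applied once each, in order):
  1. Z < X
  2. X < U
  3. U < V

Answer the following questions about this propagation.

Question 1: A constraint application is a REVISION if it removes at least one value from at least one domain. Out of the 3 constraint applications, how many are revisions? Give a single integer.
Constraint 1 (Z < X) on D(Z)={4,5,6,8} D(X)={4,5,6,7,8,9}: X {4,5,6,7,8,9}->{5,6,7,8,9} => REVISION
Constraint 2 (X < U) on D(X)={5,6,7,8,9} D(U)={6,7,8}: X {5,6,7,8,9}->{5,6,7} => REVISION
Constraint 3 (U < V) on D(U)={6,7,8} D(V)={4,5,8,9}: V {4,5,8,9}->{8,9} => REVISION
Total revisions = 3

Answer: 3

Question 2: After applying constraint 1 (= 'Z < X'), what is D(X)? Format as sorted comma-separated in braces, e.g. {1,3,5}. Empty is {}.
Answer: {5,6,7,8,9}

Derivation:
Constraint 1 (Z < X) on D(Z)={4,5,6,8} D(X)={4,5,6,7,8,9}: X {4,5,6,7,8,9}->{5,6,7,8,9}
So after constraint 1: D(X) = {5,6,7,8,9}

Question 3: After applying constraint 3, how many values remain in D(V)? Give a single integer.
Constraint 1 (Z < X) on D(Z)={4,5,6,8} D(X)={4,5,6,7,8,9}: X {4,5,6,7,8,9}->{5,6,7,8,9}
Constraint 2 (X < U) on D(X)={5,6,7,8,9} D(U)={6,7,8}: X {5,6,7,8,9}->{5,6,7}
Constraint 3 (U < V) on D(U)={6,7,8} D(V)={4,5,8,9}: V {4,5,8,9}->{8,9}
So after constraint 3: D(V)={8,9}, size = 2

Answer: 2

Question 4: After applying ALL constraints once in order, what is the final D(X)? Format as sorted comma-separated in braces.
Answer: {5,6,7}

Derivation:
Constraint 1 (Z < X) on D(Z)={4,5,6,8} D(X)={4,5,6,7,8,9}: X {4,5,6,7,8,9}->{5,6,7,8,9}
Constraint 2 (X < U) on D(X)={5,6,7,8,9} D(U)={6,7,8}: X {5,6,7,8,9}->{5,6,7}
Constraint 3 (U < V) on D(U)={6,7,8} D(V)={4,5,8,9}: V {4,5,8,9}->{8,9}
So after all 3 constraints: D(X) = {5,6,7}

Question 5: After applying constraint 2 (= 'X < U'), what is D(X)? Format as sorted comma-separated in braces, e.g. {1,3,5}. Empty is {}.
Answer: {5,6,7}

Derivation:
Constraint 1 (Z < X) on D(Z)={4,5,6,8} D(X)={4,5,6,7,8,9}: X {4,5,6,7,8,9}->{5,6,7,8,9}
Constraint 2 (X < U) on D(X)={5,6,7,8,9} D(U)={6,7,8}: X {5,6,7,8,9}->{5,6,7}
So after constraint 2: D(X) = {5,6,7}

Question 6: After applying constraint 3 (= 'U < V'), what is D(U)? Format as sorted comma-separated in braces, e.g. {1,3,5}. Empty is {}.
Answer: {6,7,8}

Derivation:
Constraint 1 (Z < X) on D(Z)={4,5,6,8} D(X)={4,5,6,7,8,9}: X {4,5,6,7,8,9}->{5,6,7,8,9}
Constraint 2 (X < U) on D(X)={5,6,7,8,9} D(U)={6,7,8}: X {5,6,7,8,9}->{5,6,7}
Constraint 3 (U < V) on D(U)={6,7,8} D(V)={4,5,8,9}: V {4,5,8,9}->{8,9}
So after constraint 3: D(U) = {6,7,8}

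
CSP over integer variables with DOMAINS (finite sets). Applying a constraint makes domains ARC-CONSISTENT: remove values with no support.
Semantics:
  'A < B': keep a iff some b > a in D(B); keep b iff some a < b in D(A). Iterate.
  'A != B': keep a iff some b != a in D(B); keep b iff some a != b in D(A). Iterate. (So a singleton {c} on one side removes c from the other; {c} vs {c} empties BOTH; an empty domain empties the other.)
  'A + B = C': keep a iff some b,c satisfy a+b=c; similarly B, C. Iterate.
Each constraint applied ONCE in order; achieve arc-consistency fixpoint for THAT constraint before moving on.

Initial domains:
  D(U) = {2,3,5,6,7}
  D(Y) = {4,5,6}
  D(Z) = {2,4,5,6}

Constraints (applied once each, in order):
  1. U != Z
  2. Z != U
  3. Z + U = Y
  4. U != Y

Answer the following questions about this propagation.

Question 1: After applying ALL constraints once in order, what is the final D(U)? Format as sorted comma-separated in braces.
Answer: {2,3}

Derivation:
Constraint 1 (U != Z) on D(U)={2,3,5,6,7} D(Z)={2,4,5,6}: no change
Constraint 2 (Z != U) on D(Z)={2,4,5,6} D(U)={2,3,5,6,7}: no change
Constraint 3 (Z + U = Y) on D(Z)={2,4,5,6} D(U)={2,3,5,6,7} D(Y)={4,5,6}: Z {2,4,5,6}->{2,4}; U {2,3,5,6,7}->{2,3}
Constraint 4 (U != Y) on D(U)={2,3} D(Y)={4,5,6}: no change
So after all 4 constraints: D(U) = {2,3}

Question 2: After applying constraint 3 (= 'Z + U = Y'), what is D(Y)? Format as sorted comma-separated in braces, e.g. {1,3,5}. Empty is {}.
Constraint 1 (U != Z) on D(U)={2,3,5,6,7} D(Z)={2,4,5,6}: no change
Constraint 2 (Z != U) on D(Z)={2,4,5,6} D(U)={2,3,5,6,7}: no change
Constraint 3 (Z + U = Y) on D(Z)={2,4,5,6} D(U)={2,3,5,6,7} D(Y)={4,5,6}: Z {2,4,5,6}->{2,4}; U {2,3,5,6,7}->{2,3}
So after constraint 3: D(Y) = {4,5,6}

Answer: {4,5,6}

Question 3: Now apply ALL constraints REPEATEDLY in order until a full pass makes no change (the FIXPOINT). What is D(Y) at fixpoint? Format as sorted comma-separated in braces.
pass 0 (initial): D(Y)={4,5,6}
pass 1: U {2,3,5,6,7}->{2,3}; Z {2,4,5,6}->{2,4}
pass 2: no change
Fixpoint after 2 passes: D(Y) = {4,5,6}

Answer: {4,5,6}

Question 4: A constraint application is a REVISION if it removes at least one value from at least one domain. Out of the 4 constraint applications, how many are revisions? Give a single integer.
Answer: 1

Derivation:
Constraint 1 (U != Z) on D(U)={2,3,5,6,7} D(Z)={2,4,5,6}: no change => not a revision
Constraint 2 (Z != U) on D(Z)={2,4,5,6} D(U)={2,3,5,6,7}: no change => not a revision
Constraint 3 (Z + U = Y) on D(Z)={2,4,5,6} D(U)={2,3,5,6,7} D(Y)={4,5,6}: Z {2,4,5,6}->{2,4}; U {2,3,5,6,7}->{2,3} => REVISION
Constraint 4 (U != Y) on D(U)={2,3} D(Y)={4,5,6}: no change => not a revision
Total revisions = 1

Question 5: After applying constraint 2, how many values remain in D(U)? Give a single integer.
Answer: 5

Derivation:
Constraint 1 (U != Z) on D(U)={2,3,5,6,7} D(Z)={2,4,5,6}: no change
Constraint 2 (Z != U) on D(Z)={2,4,5,6} D(U)={2,3,5,6,7}: no change
So after constraint 2: D(U)={2,3,5,6,7}, size = 5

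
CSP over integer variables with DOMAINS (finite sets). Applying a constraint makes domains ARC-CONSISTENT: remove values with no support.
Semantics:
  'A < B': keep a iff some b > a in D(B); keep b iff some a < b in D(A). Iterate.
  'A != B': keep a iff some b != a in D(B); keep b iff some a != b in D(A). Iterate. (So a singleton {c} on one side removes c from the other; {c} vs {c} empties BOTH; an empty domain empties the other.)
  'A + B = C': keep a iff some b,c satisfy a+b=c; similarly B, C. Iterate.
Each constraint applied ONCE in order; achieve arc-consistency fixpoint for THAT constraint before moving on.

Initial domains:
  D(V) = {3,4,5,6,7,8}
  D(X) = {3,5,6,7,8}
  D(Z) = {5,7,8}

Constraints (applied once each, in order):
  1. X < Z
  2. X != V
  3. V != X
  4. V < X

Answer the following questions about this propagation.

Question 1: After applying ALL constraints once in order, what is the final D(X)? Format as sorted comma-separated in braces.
Answer: {5,6,7}

Derivation:
Constraint 1 (X < Z) on D(X)={3,5,6,7,8} D(Z)={5,7,8}: X {3,5,6,7,8}->{3,5,6,7}
Constraint 2 (X != V) on D(X)={3,5,6,7} D(V)={3,4,5,6,7,8}: no change
Constraint 3 (V != X) on D(V)={3,4,5,6,7,8} D(X)={3,5,6,7}: no change
Constraint 4 (V < X) on D(V)={3,4,5,6,7,8} D(X)={3,5,6,7}: V {3,4,5,6,7,8}->{3,4,5,6}; X {3,5,6,7}->{5,6,7}
So after all 4 constraints: D(X) = {5,6,7}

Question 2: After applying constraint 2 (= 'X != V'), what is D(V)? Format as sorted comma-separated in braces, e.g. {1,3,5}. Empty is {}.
Constraint 1 (X < Z) on D(X)={3,5,6,7,8} D(Z)={5,7,8}: X {3,5,6,7,8}->{3,5,6,7}
Constraint 2 (X != V) on D(X)={3,5,6,7} D(V)={3,4,5,6,7,8}: no change
So after constraint 2: D(V) = {3,4,5,6,7,8}

Answer: {3,4,5,6,7,8}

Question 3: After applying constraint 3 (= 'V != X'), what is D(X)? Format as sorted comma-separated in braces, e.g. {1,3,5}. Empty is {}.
Answer: {3,5,6,7}

Derivation:
Constraint 1 (X < Z) on D(X)={3,5,6,7,8} D(Z)={5,7,8}: X {3,5,6,7,8}->{3,5,6,7}
Constraint 2 (X != V) on D(X)={3,5,6,7} D(V)={3,4,5,6,7,8}: no change
Constraint 3 (V != X) on D(V)={3,4,5,6,7,8} D(X)={3,5,6,7}: no change
So after constraint 3: D(X) = {3,5,6,7}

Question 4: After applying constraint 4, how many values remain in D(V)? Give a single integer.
Answer: 4

Derivation:
Constraint 1 (X < Z) on D(X)={3,5,6,7,8} D(Z)={5,7,8}: X {3,5,6,7,8}->{3,5,6,7}
Constraint 2 (X != V) on D(X)={3,5,6,7} D(V)={3,4,5,6,7,8}: no change
Constraint 3 (V != X) on D(V)={3,4,5,6,7,8} D(X)={3,5,6,7}: no change
Constraint 4 (V < X) on D(V)={3,4,5,6,7,8} D(X)={3,5,6,7}: V {3,4,5,6,7,8}->{3,4,5,6}; X {3,5,6,7}->{5,6,7}
So after constraint 4: D(V)={3,4,5,6}, size = 4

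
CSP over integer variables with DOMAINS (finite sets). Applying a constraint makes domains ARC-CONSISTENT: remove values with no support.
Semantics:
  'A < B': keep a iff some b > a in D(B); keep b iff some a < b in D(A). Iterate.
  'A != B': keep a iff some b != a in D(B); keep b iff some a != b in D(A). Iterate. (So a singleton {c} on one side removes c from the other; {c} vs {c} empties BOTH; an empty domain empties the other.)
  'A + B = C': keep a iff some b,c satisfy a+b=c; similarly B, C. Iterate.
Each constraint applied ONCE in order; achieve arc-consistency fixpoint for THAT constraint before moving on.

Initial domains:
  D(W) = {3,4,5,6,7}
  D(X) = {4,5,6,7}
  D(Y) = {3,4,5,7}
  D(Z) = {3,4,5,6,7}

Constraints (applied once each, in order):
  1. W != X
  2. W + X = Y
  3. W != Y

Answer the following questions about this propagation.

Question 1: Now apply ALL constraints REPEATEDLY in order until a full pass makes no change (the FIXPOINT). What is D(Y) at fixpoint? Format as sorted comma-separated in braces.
pass 0 (initial): D(Y)={3,4,5,7}
pass 1: W {3,4,5,6,7}->{3}; X {4,5,6,7}->{4}; Y {3,4,5,7}->{7}
pass 2: no change
Fixpoint after 2 passes: D(Y) = {7}

Answer: {7}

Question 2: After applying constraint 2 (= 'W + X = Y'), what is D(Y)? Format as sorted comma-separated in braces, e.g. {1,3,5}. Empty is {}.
Constraint 1 (W != X) on D(W)={3,4,5,6,7} D(X)={4,5,6,7}: no change
Constraint 2 (W + X = Y) on D(W)={3,4,5,6,7} D(X)={4,5,6,7} D(Y)={3,4,5,7}: W {3,4,5,6,7}->{3}; X {4,5,6,7}->{4}; Y {3,4,5,7}->{7}
So after constraint 2: D(Y) = {7}

Answer: {7}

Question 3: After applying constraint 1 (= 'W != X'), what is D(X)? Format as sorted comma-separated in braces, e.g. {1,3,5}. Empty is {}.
Answer: {4,5,6,7}

Derivation:
Constraint 1 (W != X) on D(W)={3,4,5,6,7} D(X)={4,5,6,7}: no change
So after constraint 1: D(X) = {4,5,6,7}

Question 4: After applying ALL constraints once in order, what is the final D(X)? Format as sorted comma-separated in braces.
Constraint 1 (W != X) on D(W)={3,4,5,6,7} D(X)={4,5,6,7}: no change
Constraint 2 (W + X = Y) on D(W)={3,4,5,6,7} D(X)={4,5,6,7} D(Y)={3,4,5,7}: W {3,4,5,6,7}->{3}; X {4,5,6,7}->{4}; Y {3,4,5,7}->{7}
Constraint 3 (W != Y) on D(W)={3} D(Y)={7}: no change
So after all 3 constraints: D(X) = {4}

Answer: {4}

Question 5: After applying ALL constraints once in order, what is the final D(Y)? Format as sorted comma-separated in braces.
Constraint 1 (W != X) on D(W)={3,4,5,6,7} D(X)={4,5,6,7}: no change
Constraint 2 (W + X = Y) on D(W)={3,4,5,6,7} D(X)={4,5,6,7} D(Y)={3,4,5,7}: W {3,4,5,6,7}->{3}; X {4,5,6,7}->{4}; Y {3,4,5,7}->{7}
Constraint 3 (W != Y) on D(W)={3} D(Y)={7}: no change
So after all 3 constraints: D(Y) = {7}

Answer: {7}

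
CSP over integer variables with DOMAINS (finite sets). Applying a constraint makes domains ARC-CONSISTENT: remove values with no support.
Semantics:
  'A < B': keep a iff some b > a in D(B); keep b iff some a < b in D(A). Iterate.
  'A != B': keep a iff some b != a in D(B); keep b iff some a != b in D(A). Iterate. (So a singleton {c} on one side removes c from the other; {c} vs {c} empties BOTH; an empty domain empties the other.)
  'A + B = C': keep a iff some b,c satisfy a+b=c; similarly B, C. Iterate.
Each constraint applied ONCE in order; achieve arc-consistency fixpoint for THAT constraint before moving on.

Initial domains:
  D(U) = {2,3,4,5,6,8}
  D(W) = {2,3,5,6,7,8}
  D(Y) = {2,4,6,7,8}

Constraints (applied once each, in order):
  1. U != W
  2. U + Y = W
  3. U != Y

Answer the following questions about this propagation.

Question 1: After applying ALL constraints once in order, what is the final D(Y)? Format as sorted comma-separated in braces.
Answer: {2,4,6}

Derivation:
Constraint 1 (U != W) on D(U)={2,3,4,5,6,8} D(W)={2,3,5,6,7,8}: no change
Constraint 2 (U + Y = W) on D(U)={2,3,4,5,6,8} D(Y)={2,4,6,7,8} D(W)={2,3,5,6,7,8}: U {2,3,4,5,6,8}->{2,3,4,5,6}; Y {2,4,6,7,8}->{2,4,6}; W {2,3,5,6,7,8}->{5,6,7,8}
Constraint 3 (U != Y) on D(U)={2,3,4,5,6} D(Y)={2,4,6}: no change
So after all 3 constraints: D(Y) = {2,4,6}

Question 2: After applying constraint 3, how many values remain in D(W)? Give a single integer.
Constraint 1 (U != W) on D(U)={2,3,4,5,6,8} D(W)={2,3,5,6,7,8}: no change
Constraint 2 (U + Y = W) on D(U)={2,3,4,5,6,8} D(Y)={2,4,6,7,8} D(W)={2,3,5,6,7,8}: U {2,3,4,5,6,8}->{2,3,4,5,6}; Y {2,4,6,7,8}->{2,4,6}; W {2,3,5,6,7,8}->{5,6,7,8}
Constraint 3 (U != Y) on D(U)={2,3,4,5,6} D(Y)={2,4,6}: no change
So after constraint 3: D(W)={5,6,7,8}, size = 4

Answer: 4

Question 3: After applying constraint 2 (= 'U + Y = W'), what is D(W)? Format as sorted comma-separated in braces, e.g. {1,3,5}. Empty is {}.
Answer: {5,6,7,8}

Derivation:
Constraint 1 (U != W) on D(U)={2,3,4,5,6,8} D(W)={2,3,5,6,7,8}: no change
Constraint 2 (U + Y = W) on D(U)={2,3,4,5,6,8} D(Y)={2,4,6,7,8} D(W)={2,3,5,6,7,8}: U {2,3,4,5,6,8}->{2,3,4,5,6}; Y {2,4,6,7,8}->{2,4,6}; W {2,3,5,6,7,8}->{5,6,7,8}
So after constraint 2: D(W) = {5,6,7,8}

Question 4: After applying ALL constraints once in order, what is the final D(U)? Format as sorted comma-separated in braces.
Answer: {2,3,4,5,6}

Derivation:
Constraint 1 (U != W) on D(U)={2,3,4,5,6,8} D(W)={2,3,5,6,7,8}: no change
Constraint 2 (U + Y = W) on D(U)={2,3,4,5,6,8} D(Y)={2,4,6,7,8} D(W)={2,3,5,6,7,8}: U {2,3,4,5,6,8}->{2,3,4,5,6}; Y {2,4,6,7,8}->{2,4,6}; W {2,3,5,6,7,8}->{5,6,7,8}
Constraint 3 (U != Y) on D(U)={2,3,4,5,6} D(Y)={2,4,6}: no change
So after all 3 constraints: D(U) = {2,3,4,5,6}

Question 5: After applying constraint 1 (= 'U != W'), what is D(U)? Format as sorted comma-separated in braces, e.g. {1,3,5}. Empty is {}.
Answer: {2,3,4,5,6,8}

Derivation:
Constraint 1 (U != W) on D(U)={2,3,4,5,6,8} D(W)={2,3,5,6,7,8}: no change
So after constraint 1: D(U) = {2,3,4,5,6,8}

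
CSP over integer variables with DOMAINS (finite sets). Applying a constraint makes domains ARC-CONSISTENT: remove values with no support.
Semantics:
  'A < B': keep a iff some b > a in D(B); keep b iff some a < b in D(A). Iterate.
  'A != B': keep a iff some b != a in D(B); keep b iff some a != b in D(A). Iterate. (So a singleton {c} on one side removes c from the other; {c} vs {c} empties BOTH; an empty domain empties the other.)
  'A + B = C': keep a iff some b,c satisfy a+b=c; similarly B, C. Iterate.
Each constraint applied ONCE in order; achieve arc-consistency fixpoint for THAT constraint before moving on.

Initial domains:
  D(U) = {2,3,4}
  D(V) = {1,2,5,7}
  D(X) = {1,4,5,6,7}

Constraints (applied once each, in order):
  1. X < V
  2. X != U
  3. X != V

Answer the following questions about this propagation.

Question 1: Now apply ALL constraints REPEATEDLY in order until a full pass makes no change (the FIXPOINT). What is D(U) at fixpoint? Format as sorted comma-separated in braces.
pass 0 (initial): D(U)={2,3,4}
pass 1: V {1,2,5,7}->{2,5,7}; X {1,4,5,6,7}->{1,4,5,6}
pass 2: no change
Fixpoint after 2 passes: D(U) = {2,3,4}

Answer: {2,3,4}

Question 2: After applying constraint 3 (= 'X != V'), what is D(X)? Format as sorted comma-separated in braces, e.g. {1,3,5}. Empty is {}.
Constraint 1 (X < V) on D(X)={1,4,5,6,7} D(V)={1,2,5,7}: X {1,4,5,6,7}->{1,4,5,6}; V {1,2,5,7}->{2,5,7}
Constraint 2 (X != U) on D(X)={1,4,5,6} D(U)={2,3,4}: no change
Constraint 3 (X != V) on D(X)={1,4,5,6} D(V)={2,5,7}: no change
So after constraint 3: D(X) = {1,4,5,6}

Answer: {1,4,5,6}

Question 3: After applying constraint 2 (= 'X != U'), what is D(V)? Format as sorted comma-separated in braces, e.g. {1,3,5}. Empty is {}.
Answer: {2,5,7}

Derivation:
Constraint 1 (X < V) on D(X)={1,4,5,6,7} D(V)={1,2,5,7}: X {1,4,5,6,7}->{1,4,5,6}; V {1,2,5,7}->{2,5,7}
Constraint 2 (X != U) on D(X)={1,4,5,6} D(U)={2,3,4}: no change
So after constraint 2: D(V) = {2,5,7}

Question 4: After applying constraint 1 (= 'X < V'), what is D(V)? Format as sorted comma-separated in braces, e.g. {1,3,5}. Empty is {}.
Constraint 1 (X < V) on D(X)={1,4,5,6,7} D(V)={1,2,5,7}: X {1,4,5,6,7}->{1,4,5,6}; V {1,2,5,7}->{2,5,7}
So after constraint 1: D(V) = {2,5,7}

Answer: {2,5,7}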